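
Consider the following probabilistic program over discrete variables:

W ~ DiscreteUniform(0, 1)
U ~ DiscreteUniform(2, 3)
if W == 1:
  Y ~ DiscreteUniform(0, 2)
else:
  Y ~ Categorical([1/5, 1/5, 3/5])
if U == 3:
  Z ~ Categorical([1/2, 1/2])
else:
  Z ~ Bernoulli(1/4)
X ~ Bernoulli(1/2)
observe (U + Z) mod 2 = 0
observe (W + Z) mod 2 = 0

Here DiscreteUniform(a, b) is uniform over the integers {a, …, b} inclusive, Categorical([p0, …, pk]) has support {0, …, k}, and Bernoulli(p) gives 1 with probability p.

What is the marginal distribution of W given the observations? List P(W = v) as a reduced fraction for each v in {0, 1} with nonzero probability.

Enumerate traces; 12 have nonzero weight after conditioning:
  (W=0, U=2, Y=0, Z=0, X=0) weight 3/160
  (W=0, U=2, Y=0, Z=0, X=1) weight 3/160
  (W=0, U=2, Y=1, Z=0, X=0) weight 3/160
  (W=0, U=2, Y=1, Z=0, X=1) weight 3/160
  (W=0, U=2, Y=2, Z=0, X=0) weight 9/160
  (W=0, U=2, Y=2, Z=0, X=1) weight 9/160
  (W=1, U=3, Y=0, Z=1, X=0) weight 1/48
  (W=1, U=3, Y=0, Z=1, X=1) weight 1/48
  … 4 more
Group by W:
  weight(W=0) = 3/16
  weight(W=1) = 1/8
Total weight = 3/16 + 1/8 = 5/16
P(W=0 | obs) = 3/16 / 5/16 = 3/5
P(W=1 | obs) = 1/8 / 5/16 = 2/5

P(W=0) = 3/5, P(W=1) = 2/5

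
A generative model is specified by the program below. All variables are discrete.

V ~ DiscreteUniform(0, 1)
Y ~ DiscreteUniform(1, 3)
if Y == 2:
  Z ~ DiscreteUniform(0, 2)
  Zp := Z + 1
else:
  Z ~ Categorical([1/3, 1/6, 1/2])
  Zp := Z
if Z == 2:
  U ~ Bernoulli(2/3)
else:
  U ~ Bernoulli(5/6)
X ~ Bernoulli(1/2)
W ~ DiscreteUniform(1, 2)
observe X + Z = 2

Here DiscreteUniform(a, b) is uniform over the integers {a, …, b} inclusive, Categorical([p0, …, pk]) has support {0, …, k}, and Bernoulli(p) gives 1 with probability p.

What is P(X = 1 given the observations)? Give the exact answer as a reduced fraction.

Enumerate traces; 48 have nonzero weight after conditioning:
  (V=0, Y=1, Z=1, U=0, X=1, W=1) weight 1/864
  (V=0, Y=1, Z=1, U=0, X=1, W=2) weight 1/864
  (V=0, Y=1, Z=1, U=1, X=1, W=1) weight 5/864
  (V=0, Y=1, Z=1, U=1, X=1, W=2) weight 5/864
  (V=0, Y=1, Z=2, U=0, X=0, W=1) weight 1/144
  (V=0, Y=1, Z=2, U=0, X=0, W=2) weight 1/144
  (V=0, Y=1, Z=2, U=1, X=0, W=1) weight 1/72
  (V=0, Y=1, Z=2, U=1, X=0, W=2) weight 1/72
  … 40 more
Group by X:
  weight(X=0) = 2/9
  weight(X=1) = 1/9
Total weight = 2/9 + 1/9 = 1/3
P(X=0 | obs) = 2/9 / 1/3 = 2/3
P(X=1 | obs) = 1/9 / 1/3 = 1/3

P(X = 1 | obs) = 1/3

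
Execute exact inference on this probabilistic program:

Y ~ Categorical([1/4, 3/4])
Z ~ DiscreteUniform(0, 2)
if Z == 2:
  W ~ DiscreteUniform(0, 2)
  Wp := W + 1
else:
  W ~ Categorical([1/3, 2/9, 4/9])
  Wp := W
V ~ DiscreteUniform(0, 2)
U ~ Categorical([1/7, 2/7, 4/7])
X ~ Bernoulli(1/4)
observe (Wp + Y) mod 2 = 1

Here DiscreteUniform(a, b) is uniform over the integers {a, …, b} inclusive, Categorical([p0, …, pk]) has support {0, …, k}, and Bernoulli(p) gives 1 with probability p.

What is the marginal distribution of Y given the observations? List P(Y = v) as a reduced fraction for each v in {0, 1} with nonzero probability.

Enumerate traces; 162 have nonzero weight after conditioning:
  (Y=0, Z=0, W=1, V=0, U=0, X=0) weight 1/1512
  (Y=0, Z=0, W=1, V=0, U=0, X=1) weight 1/4536
  (Y=0, Z=0, W=1, V=0, U=1, X=0) weight 1/756
  (Y=0, Z=0, W=1, V=0, U=1, X=1) weight 1/2268
  (Y=0, Z=0, W=1, V=0, U=2, X=0) weight 1/378
  (Y=0, Z=0, W=1, V=0, U=2, X=1) weight 1/1134
  (Y=0, Z=0, W=1, V=1, U=0, X=0) weight 1/1512
  (Y=0, Z=0, W=1, V=1, U=0, X=1) weight 1/4536
  (Y=1, Z=0, W=0, V=0, U=0, X=0) weight 1/336
  … 153 more
Group by Y:
  weight(Y=0) = 5/54
  weight(Y=1) = 17/36
Total weight = 5/54 + 17/36 = 61/108
P(Y=0 | obs) = 5/54 / 61/108 = 10/61
P(Y=1 | obs) = 17/36 / 61/108 = 51/61

P(Y=0) = 10/61, P(Y=1) = 51/61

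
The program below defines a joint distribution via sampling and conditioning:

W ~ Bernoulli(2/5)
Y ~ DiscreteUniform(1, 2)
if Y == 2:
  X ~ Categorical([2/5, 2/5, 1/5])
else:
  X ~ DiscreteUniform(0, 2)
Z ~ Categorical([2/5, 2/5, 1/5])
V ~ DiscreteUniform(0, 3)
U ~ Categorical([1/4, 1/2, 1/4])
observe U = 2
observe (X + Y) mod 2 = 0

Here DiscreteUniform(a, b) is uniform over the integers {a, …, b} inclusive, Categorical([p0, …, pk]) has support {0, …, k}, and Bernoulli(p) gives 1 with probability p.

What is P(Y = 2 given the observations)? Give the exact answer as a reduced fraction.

Enumerate traces; 72 have nonzero weight after conditioning:
  (W=0, Y=1, X=1, Z=0, V=0, U=2) weight 1/400
  (W=0, Y=1, X=1, Z=0, V=1, U=2) weight 1/400
  (W=0, Y=1, X=1, Z=0, V=2, U=2) weight 1/400
  (W=0, Y=1, X=1, Z=0, V=3, U=2) weight 1/400
  (W=0, Y=1, X=1, Z=1, V=0, U=2) weight 1/400
  (W=0, Y=1, X=1, Z=1, V=1, U=2) weight 1/400
  (W=0, Y=1, X=1, Z=1, V=2, U=2) weight 1/400
  (W=0, Y=1, X=1, Z=1, V=3, U=2) weight 1/400
  (W=0, Y=2, X=0, Z=0, V=0, U=2) weight 3/1000
  … 63 more
Group by Y:
  weight(Y=1) = 1/24
  weight(Y=2) = 3/40
Total weight = 1/24 + 3/40 = 7/60
P(Y=1 | obs) = 1/24 / 7/60 = 5/14
P(Y=2 | obs) = 3/40 / 7/60 = 9/14

P(Y = 2 | obs) = 9/14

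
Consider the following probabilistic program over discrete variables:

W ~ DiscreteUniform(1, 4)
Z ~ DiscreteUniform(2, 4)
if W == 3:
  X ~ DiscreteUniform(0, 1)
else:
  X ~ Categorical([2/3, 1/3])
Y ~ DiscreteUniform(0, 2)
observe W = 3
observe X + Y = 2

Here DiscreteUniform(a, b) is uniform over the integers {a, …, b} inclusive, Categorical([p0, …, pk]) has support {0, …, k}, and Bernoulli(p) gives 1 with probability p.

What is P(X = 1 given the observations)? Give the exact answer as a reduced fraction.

Enumerate traces; 6 have nonzero weight after conditioning:
  (W=3, Z=2, X=0, Y=2) weight 1/72
  (W=3, Z=2, X=1, Y=1) weight 1/72
  (W=3, Z=3, X=0, Y=2) weight 1/72
  (W=3, Z=3, X=1, Y=1) weight 1/72
  (W=3, Z=4, X=0, Y=2) weight 1/72
  (W=3, Z=4, X=1, Y=1) weight 1/72
Group by X:
  weight(X=0) = 1/24
  weight(X=1) = 1/24
Total weight = 1/24 + 1/24 = 1/12
P(X=0 | obs) = 1/24 / 1/12 = 1/2
P(X=1 | obs) = 1/24 / 1/12 = 1/2

P(X = 1 | obs) = 1/2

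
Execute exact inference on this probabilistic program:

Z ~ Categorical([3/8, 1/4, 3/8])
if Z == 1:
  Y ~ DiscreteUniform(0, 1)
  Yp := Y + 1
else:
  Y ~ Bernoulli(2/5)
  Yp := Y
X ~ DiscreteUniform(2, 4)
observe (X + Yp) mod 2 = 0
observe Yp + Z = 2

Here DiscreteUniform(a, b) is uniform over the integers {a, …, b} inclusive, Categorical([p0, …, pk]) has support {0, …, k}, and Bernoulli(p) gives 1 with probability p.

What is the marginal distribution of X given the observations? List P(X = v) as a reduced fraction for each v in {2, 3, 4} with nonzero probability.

Enumerate traces; 3 have nonzero weight after conditioning:
  (Z=1, Y=0, X=3) weight 1/24
  (Z=2, Y=0, X=2) weight 3/40
  (Z=2, Y=0, X=4) weight 3/40
Group by X:
  weight(X=2) = 3/40
  weight(X=3) = 1/24
  weight(X=4) = 3/40
Total weight = 3/40 + 1/24 + 3/40 = 23/120
P(X=2 | obs) = 3/40 / 23/120 = 9/23
P(X=3 | obs) = 1/24 / 23/120 = 5/23
P(X=4 | obs) = 3/40 / 23/120 = 9/23

P(X=2) = 9/23, P(X=3) = 5/23, P(X=4) = 9/23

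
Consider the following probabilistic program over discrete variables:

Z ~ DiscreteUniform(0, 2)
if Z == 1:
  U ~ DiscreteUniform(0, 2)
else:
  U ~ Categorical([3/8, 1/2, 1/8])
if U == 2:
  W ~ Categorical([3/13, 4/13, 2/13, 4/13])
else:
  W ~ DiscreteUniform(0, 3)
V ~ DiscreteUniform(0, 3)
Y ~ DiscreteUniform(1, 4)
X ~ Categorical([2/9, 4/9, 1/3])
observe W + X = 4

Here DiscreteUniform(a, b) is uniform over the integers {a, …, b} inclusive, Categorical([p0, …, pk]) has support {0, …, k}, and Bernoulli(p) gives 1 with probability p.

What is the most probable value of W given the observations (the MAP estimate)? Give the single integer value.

Enumerate traces; 288 have nonzero weight after conditioning:
  (Z=0, U=0, W=2, V=0, Y=1, X=2) weight 1/1536
  (Z=0, U=0, W=2, V=0, Y=2, X=2) weight 1/1536
  (Z=0, U=0, W=2, V=0, Y=3, X=2) weight 1/1536
  (Z=0, U=0, W=2, V=0, Y=4, X=2) weight 1/1536
  (Z=0, U=0, W=2, V=1, Y=1, X=2) weight 1/1536
  (Z=0, U=0, W=2, V=1, Y=2, X=2) weight 1/1536
  (Z=0, U=0, W=2, V=1, Y=3, X=2) weight 1/1536
  (Z=0, U=0, W=2, V=1, Y=4, X=2) weight 1/1536
  (Z=0, U=0, W=3, V=0, Y=1, X=1) weight 1/1152
  … 279 more
Group by W:
  weight(W=2) = 433/5616
  weight(W=3) = 163/1404
Total weight = 433/5616 + 163/1404 = 1085/5616
P(W=2 | obs) = 433/5616 / 1085/5616 = 433/1085
P(W=3 | obs) = 163/1404 / 1085/5616 = 652/1085
argmax = 3

argmax_v P(W = v | obs) = 3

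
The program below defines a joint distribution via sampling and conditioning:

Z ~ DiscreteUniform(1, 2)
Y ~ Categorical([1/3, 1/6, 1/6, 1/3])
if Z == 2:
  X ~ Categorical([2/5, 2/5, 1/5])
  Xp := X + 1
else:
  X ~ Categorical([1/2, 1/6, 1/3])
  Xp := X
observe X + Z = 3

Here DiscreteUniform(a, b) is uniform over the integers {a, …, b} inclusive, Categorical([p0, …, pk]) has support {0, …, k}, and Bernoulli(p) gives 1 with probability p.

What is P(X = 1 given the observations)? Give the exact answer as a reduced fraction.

Enumerate traces; 8 have nonzero weight after conditioning:
  (Z=1, Y=0, X=2) weight 1/18
  (Z=1, Y=1, X=2) weight 1/36
  (Z=1, Y=2, X=2) weight 1/36
  (Z=1, Y=3, X=2) weight 1/18
  (Z=2, Y=0, X=1) weight 1/15
  (Z=2, Y=1, X=1) weight 1/30
  (Z=2, Y=2, X=1) weight 1/30
  (Z=2, Y=3, X=1) weight 1/15
Group by X:
  weight(X=1) = 1/5
  weight(X=2) = 1/6
Total weight = 1/5 + 1/6 = 11/30
P(X=1 | obs) = 1/5 / 11/30 = 6/11
P(X=2 | obs) = 1/6 / 11/30 = 5/11

P(X = 1 | obs) = 6/11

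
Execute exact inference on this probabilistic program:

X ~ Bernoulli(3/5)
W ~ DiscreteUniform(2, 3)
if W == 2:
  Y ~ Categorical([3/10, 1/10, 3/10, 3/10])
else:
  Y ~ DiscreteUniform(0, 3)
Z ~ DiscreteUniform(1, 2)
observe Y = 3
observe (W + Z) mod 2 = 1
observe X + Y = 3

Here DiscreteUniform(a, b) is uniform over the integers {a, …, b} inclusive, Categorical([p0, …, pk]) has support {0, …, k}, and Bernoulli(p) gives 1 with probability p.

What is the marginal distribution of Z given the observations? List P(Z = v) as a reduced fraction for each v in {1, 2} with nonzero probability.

Enumerate traces; 2 have nonzero weight after conditioning:
  (X=0, W=2, Y=3, Z=1) weight 3/100
  (X=0, W=3, Y=3, Z=2) weight 1/40
Group by Z:
  weight(Z=1) = 3/100
  weight(Z=2) = 1/40
Total weight = 3/100 + 1/40 = 11/200
P(Z=1 | obs) = 3/100 / 11/200 = 6/11
P(Z=2 | obs) = 1/40 / 11/200 = 5/11

P(Z=1) = 6/11, P(Z=2) = 5/11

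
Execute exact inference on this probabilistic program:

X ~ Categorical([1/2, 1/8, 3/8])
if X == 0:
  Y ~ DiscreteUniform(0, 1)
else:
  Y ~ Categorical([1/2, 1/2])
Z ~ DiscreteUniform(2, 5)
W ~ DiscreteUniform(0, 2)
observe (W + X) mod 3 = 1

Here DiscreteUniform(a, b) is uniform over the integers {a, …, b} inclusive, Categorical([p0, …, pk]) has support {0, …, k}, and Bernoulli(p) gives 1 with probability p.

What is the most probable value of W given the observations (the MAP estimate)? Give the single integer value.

Enumerate traces; 24 have nonzero weight after conditioning:
  (X=0, Y=0, Z=2, W=1) weight 1/48
  (X=0, Y=0, Z=3, W=1) weight 1/48
  (X=0, Y=0, Z=4, W=1) weight 1/48
  (X=0, Y=0, Z=5, W=1) weight 1/48
  (X=0, Y=1, Z=2, W=1) weight 1/48
  (X=0, Y=1, Z=3, W=1) weight 1/48
  (X=0, Y=1, Z=4, W=1) weight 1/48
  (X=0, Y=1, Z=5, W=1) weight 1/48
  (X=1, Y=0, Z=2, W=0) weight 1/192
  (X=2, Y=0, Z=2, W=2) weight 1/64
  … 14 more
Group by W:
  weight(W=0) = 1/24
  weight(W=1) = 1/6
  weight(W=2) = 1/8
Total weight = 1/24 + 1/6 + 1/8 = 1/3
P(W=0 | obs) = 1/24 / 1/3 = 1/8
P(W=1 | obs) = 1/6 / 1/3 = 1/2
P(W=2 | obs) = 1/8 / 1/3 = 3/8
argmax = 1

argmax_v P(W = v | obs) = 1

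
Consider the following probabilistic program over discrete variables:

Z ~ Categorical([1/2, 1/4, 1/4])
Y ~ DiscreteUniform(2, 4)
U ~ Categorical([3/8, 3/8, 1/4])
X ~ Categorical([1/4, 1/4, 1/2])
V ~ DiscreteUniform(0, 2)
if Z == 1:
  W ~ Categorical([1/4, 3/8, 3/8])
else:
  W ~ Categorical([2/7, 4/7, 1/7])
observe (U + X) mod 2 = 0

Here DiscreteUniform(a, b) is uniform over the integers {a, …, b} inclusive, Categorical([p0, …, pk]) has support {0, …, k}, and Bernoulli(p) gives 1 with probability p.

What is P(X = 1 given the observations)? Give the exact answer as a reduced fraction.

P(X = 1 | obs) = 1/6

Enumerate traces; 405 have nonzero weight after conditioning:
  (Z=0, Y=2, U=0, X=0, V=0, W=0) weight 1/672
  (Z=0, Y=2, U=0, X=0, V=0, W=1) weight 1/336
  (Z=0, Y=2, U=0, X=0, V=0, W=2) weight 1/1344
  (Z=0, Y=2, U=0, X=0, V=1, W=0) weight 1/672
  (Z=0, Y=2, U=0, X=0, V=1, W=1) weight 1/336
  (Z=0, Y=2, U=0, X=0, V=1, W=2) weight 1/1344
  (Z=0, Y=2, U=0, X=0, V=2, W=0) weight 1/672
  (Z=0, Y=2, U=0, X=0, V=2, W=1) weight 1/336
  (Z=0, Y=2, U=0, X=2, V=0, W=0) weight 1/336
  (Z=0, Y=2, U=1, X=1, V=0, W=0) weight 1/672
  … 395 more
Group by X:
  weight(X=0) = 5/32
  weight(X=1) = 3/32
  weight(X=2) = 5/16
Total weight = 5/32 + 3/32 + 5/16 = 9/16
P(X=0 | obs) = 5/32 / 9/16 = 5/18
P(X=1 | obs) = 3/32 / 9/16 = 1/6
P(X=2 | obs) = 5/16 / 9/16 = 5/9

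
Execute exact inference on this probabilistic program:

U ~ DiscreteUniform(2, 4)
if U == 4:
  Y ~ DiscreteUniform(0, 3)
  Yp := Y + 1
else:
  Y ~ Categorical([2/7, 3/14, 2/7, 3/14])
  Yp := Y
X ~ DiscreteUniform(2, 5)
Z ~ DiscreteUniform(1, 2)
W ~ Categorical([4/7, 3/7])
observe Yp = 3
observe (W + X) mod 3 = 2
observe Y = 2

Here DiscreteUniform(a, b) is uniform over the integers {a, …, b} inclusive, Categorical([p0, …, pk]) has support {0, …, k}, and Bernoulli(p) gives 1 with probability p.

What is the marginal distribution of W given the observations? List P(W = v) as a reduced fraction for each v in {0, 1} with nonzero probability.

Enumerate traces; 6 have nonzero weight after conditioning:
  (U=4, Y=2, X=2, Z=1, W=0) weight 1/168
  (U=4, Y=2, X=2, Z=2, W=0) weight 1/168
  (U=4, Y=2, X=4, Z=1, W=1) weight 1/224
  (U=4, Y=2, X=4, Z=2, W=1) weight 1/224
  (U=4, Y=2, X=5, Z=1, W=0) weight 1/168
  (U=4, Y=2, X=5, Z=2, W=0) weight 1/168
Group by W:
  weight(W=0) = 1/42
  weight(W=1) = 1/112
Total weight = 1/42 + 1/112 = 11/336
P(W=0 | obs) = 1/42 / 11/336 = 8/11
P(W=1 | obs) = 1/112 / 11/336 = 3/11

P(W=0) = 8/11, P(W=1) = 3/11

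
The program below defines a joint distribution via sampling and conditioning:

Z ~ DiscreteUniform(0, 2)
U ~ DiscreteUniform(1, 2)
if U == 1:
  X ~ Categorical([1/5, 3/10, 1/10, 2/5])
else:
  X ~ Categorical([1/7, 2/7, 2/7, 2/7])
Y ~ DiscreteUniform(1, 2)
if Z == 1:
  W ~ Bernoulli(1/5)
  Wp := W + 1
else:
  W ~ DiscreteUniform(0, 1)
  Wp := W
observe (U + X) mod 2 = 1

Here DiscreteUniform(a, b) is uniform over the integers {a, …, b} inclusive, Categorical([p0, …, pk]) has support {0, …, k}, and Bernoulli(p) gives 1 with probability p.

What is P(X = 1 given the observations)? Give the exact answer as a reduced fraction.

P(X = 1 | obs) = 20/61

Enumerate traces; 48 have nonzero weight after conditioning:
  (Z=0, U=1, X=0, Y=1, W=0) weight 1/120
  (Z=0, U=1, X=0, Y=1, W=1) weight 1/120
  (Z=0, U=1, X=0, Y=2, W=0) weight 1/120
  (Z=0, U=1, X=0, Y=2, W=1) weight 1/120
  (Z=0, U=1, X=2, Y=1, W=0) weight 1/240
  (Z=0, U=1, X=2, Y=1, W=1) weight 1/240
  (Z=0, U=1, X=2, Y=2, W=0) weight 1/240
  (Z=0, U=1, X=2, Y=2, W=1) weight 1/240
  (Z=0, U=2, X=1, Y=1, W=0) weight 1/84
  (Z=0, U=2, X=3, Y=1, W=0) weight 1/84
  … 38 more
Group by X:
  weight(X=0) = 1/10
  weight(X=1) = 1/7
  weight(X=2) = 1/20
  weight(X=3) = 1/7
Total weight = 1/10 + 1/7 + 1/20 + 1/7 = 61/140
P(X=0 | obs) = 1/10 / 61/140 = 14/61
P(X=1 | obs) = 1/7 / 61/140 = 20/61
P(X=2 | obs) = 1/20 / 61/140 = 7/61
P(X=3 | obs) = 1/7 / 61/140 = 20/61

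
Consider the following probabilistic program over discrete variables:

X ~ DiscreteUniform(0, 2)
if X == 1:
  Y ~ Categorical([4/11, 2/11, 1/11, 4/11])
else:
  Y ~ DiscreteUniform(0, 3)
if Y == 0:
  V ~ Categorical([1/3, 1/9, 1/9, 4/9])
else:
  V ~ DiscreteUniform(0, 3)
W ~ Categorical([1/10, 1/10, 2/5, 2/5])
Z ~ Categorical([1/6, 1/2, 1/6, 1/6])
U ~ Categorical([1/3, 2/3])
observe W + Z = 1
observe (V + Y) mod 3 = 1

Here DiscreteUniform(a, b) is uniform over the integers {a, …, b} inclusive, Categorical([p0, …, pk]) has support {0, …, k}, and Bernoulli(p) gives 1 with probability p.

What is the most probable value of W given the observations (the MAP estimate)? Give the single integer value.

argmax_v P(W = v | obs) = 0

Enumerate traces; 60 have nonzero weight after conditioning:
  (X=0, Y=0, V=1, W=0, Z=1, U=0) weight 1/6480
  (X=0, Y=0, V=1, W=0, Z=1, U=1) weight 1/3240
  (X=0, Y=0, V=1, W=1, Z=0, U=0) weight 1/19440
  (X=0, Y=0, V=1, W=1, Z=0, U=1) weight 1/9720
  (X=0, Y=1, V=0, W=0, Z=1, U=0) weight 1/2880
  (X=0, Y=1, V=0, W=0, Z=1, U=1) weight 1/1440
  (X=0, Y=1, V=0, W=1, Z=0, U=0) weight 1/8640
  (X=0, Y=1, V=0, W=1, Z=0, U=1) weight 1/4320
  … 52 more
Group by W:
  weight(W=0) = 317/23760
  weight(W=1) = 317/71280
Total weight = 317/23760 + 317/71280 = 317/17820
P(W=0 | obs) = 317/23760 / 317/17820 = 3/4
P(W=1 | obs) = 317/71280 / 317/17820 = 1/4
argmax = 0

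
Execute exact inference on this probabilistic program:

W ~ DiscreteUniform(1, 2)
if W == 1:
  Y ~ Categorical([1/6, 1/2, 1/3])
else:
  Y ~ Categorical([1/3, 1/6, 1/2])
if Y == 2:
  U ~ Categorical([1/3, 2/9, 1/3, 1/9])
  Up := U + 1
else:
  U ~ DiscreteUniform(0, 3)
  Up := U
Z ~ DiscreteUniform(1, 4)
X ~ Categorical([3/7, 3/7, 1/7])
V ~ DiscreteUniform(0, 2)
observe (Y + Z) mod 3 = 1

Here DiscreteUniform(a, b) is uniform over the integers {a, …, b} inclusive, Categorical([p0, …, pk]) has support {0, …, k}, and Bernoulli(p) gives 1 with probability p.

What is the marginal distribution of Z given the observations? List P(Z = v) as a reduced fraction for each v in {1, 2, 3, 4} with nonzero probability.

Enumerate traces; 288 have nonzero weight after conditioning:
  (W=1, Y=0, U=0, Z=1, X=0, V=0) weight 1/1344
  (W=1, Y=0, U=0, Z=1, X=0, V=1) weight 1/1344
  (W=1, Y=0, U=0, Z=1, X=0, V=2) weight 1/1344
  (W=1, Y=0, U=0, Z=1, X=1, V=0) weight 1/1344
  (W=1, Y=0, U=0, Z=1, X=1, V=1) weight 1/1344
  (W=1, Y=0, U=0, Z=1, X=1, V=2) weight 1/1344
  (W=1, Y=0, U=0, Z=1, X=2, V=0) weight 1/4032
  (W=1, Y=0, U=0, Z=1, X=2, V=1) weight 1/4032
  (W=1, Y=0, U=0, Z=4, X=0, V=0) weight 1/1344
  (W=1, Y=1, U=0, Z=3, X=0, V=0) weight 1/448
  … 278 more
Group by Z:
  weight(Z=1) = 1/16
  weight(Z=2) = 5/48
  weight(Z=3) = 1/12
  weight(Z=4) = 1/16
Total weight = 1/16 + 5/48 + 1/12 + 1/16 = 5/16
P(Z=1 | obs) = 1/16 / 5/16 = 1/5
P(Z=2 | obs) = 5/48 / 5/16 = 1/3
P(Z=3 | obs) = 1/12 / 5/16 = 4/15
P(Z=4 | obs) = 1/16 / 5/16 = 1/5

P(Z=1) = 1/5, P(Z=2) = 1/3, P(Z=3) = 4/15, P(Z=4) = 1/5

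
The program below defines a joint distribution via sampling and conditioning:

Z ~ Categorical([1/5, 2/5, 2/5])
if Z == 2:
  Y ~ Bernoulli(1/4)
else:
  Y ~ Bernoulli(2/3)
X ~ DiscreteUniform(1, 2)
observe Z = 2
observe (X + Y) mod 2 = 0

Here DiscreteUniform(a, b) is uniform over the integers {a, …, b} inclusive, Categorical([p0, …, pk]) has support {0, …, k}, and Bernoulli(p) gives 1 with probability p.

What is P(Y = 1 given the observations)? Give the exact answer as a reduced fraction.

Enumerate traces; 2 have nonzero weight after conditioning:
  (Z=2, Y=0, X=2) weight 3/20
  (Z=2, Y=1, X=1) weight 1/20
Group by Y:
  weight(Y=0) = 3/20
  weight(Y=1) = 1/20
Total weight = 3/20 + 1/20 = 1/5
P(Y=0 | obs) = 3/20 / 1/5 = 3/4
P(Y=1 | obs) = 1/20 / 1/5 = 1/4

P(Y = 1 | obs) = 1/4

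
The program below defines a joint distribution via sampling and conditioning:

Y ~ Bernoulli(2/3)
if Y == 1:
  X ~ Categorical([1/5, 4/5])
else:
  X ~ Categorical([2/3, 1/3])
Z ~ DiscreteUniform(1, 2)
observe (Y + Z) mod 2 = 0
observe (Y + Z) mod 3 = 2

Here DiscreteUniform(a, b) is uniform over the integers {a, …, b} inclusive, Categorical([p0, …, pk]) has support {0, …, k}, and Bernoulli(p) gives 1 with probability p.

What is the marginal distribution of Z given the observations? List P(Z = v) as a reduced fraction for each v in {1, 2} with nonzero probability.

P(Z=1) = 2/3, P(Z=2) = 1/3

Enumerate traces; 4 have nonzero weight after conditioning:
  (Y=0, X=0, Z=2) weight 1/9
  (Y=0, X=1, Z=2) weight 1/18
  (Y=1, X=0, Z=1) weight 1/15
  (Y=1, X=1, Z=1) weight 4/15
Group by Z:
  weight(Z=1) = 1/3
  weight(Z=2) = 1/6
Total weight = 1/3 + 1/6 = 1/2
P(Z=1 | obs) = 1/3 / 1/2 = 2/3
P(Z=2 | obs) = 1/6 / 1/2 = 1/3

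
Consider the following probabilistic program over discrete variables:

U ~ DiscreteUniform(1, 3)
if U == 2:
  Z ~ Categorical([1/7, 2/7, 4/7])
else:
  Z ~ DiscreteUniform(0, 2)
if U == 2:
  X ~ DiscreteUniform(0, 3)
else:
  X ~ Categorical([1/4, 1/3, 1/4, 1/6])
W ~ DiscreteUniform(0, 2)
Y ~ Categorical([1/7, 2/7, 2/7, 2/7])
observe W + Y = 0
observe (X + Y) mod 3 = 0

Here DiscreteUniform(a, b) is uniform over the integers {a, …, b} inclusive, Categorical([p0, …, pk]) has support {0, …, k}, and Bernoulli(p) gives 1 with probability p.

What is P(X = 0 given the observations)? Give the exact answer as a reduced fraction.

P(X = 0 | obs) = 9/16

Enumerate traces; 18 have nonzero weight after conditioning:
  (U=1, Z=0, X=0, W=0, Y=0) weight 1/756
  (U=1, Z=0, X=3, W=0, Y=0) weight 1/1134
  (U=1, Z=1, X=0, W=0, Y=0) weight 1/756
  (U=1, Z=1, X=3, W=0, Y=0) weight 1/1134
  (U=1, Z=2, X=0, W=0, Y=0) weight 1/756
  (U=1, Z=2, X=3, W=0, Y=0) weight 1/1134
  (U=2, Z=0, X=0, W=0, Y=0) weight 1/1764
  (U=2, Z=0, X=3, W=0, Y=0) weight 1/1764
  … 10 more
Group by X:
  weight(X=0) = 1/84
  weight(X=3) = 1/108
Total weight = 1/84 + 1/108 = 4/189
P(X=0 | obs) = 1/84 / 4/189 = 9/16
P(X=3 | obs) = 1/108 / 4/189 = 7/16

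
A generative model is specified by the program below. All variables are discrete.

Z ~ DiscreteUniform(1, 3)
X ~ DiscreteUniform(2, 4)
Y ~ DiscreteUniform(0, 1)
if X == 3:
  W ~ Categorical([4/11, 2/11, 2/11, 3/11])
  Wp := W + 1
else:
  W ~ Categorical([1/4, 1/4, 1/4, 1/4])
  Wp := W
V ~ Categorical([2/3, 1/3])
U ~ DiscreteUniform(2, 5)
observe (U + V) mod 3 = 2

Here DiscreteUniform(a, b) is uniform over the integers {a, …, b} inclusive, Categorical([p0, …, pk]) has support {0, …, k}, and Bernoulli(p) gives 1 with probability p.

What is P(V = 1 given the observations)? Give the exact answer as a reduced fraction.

Enumerate traces; 216 have nonzero weight after conditioning:
  (Z=1, X=2, Y=0, W=0, V=0, U=2) weight 1/432
  (Z=1, X=2, Y=0, W=0, V=0, U=5) weight 1/432
  (Z=1, X=2, Y=0, W=0, V=1, U=4) weight 1/864
  (Z=1, X=2, Y=0, W=1, V=0, U=2) weight 1/432
  (Z=1, X=2, Y=0, W=1, V=0, U=5) weight 1/432
  (Z=1, X=2, Y=0, W=1, V=1, U=4) weight 1/864
  (Z=1, X=2, Y=0, W=2, V=0, U=2) weight 1/432
  (Z=1, X=2, Y=0, W=2, V=0, U=5) weight 1/432
  … 208 more
Group by V:
  weight(V=0) = 1/3
  weight(V=1) = 1/12
Total weight = 1/3 + 1/12 = 5/12
P(V=0 | obs) = 1/3 / 5/12 = 4/5
P(V=1 | obs) = 1/12 / 5/12 = 1/5

P(V = 1 | obs) = 1/5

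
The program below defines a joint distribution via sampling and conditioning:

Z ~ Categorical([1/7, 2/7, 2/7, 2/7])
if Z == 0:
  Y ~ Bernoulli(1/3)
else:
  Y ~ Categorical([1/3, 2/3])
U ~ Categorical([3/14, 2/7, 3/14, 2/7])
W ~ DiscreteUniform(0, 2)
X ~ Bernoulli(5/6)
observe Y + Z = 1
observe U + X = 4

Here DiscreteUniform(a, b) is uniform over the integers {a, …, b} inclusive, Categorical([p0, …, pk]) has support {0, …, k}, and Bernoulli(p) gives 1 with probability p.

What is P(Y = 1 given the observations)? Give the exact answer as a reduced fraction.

P(Y = 1 | obs) = 1/3

Enumerate traces; 6 have nonzero weight after conditioning:
  (Z=0, Y=1, U=3, W=0, X=1) weight 5/1323
  (Z=0, Y=1, U=3, W=1, X=1) weight 5/1323
  (Z=0, Y=1, U=3, W=2, X=1) weight 5/1323
  (Z=1, Y=0, U=3, W=0, X=1) weight 10/1323
  (Z=1, Y=0, U=3, W=1, X=1) weight 10/1323
  (Z=1, Y=0, U=3, W=2, X=1) weight 10/1323
Group by Y:
  weight(Y=0) = 10/441
  weight(Y=1) = 5/441
Total weight = 10/441 + 5/441 = 5/147
P(Y=0 | obs) = 10/441 / 5/147 = 2/3
P(Y=1 | obs) = 5/441 / 5/147 = 1/3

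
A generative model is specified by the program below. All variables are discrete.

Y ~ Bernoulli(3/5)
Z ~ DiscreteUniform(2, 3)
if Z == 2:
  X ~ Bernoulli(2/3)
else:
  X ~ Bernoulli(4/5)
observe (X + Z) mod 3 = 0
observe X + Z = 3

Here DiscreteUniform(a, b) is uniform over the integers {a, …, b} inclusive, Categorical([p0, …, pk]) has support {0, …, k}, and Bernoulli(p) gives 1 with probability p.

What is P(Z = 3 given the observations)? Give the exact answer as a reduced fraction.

P(Z = 3 | obs) = 3/13

Enumerate traces; 4 have nonzero weight after conditioning:
  (Y=0, Z=2, X=1) weight 2/15
  (Y=0, Z=3, X=0) weight 1/25
  (Y=1, Z=2, X=1) weight 1/5
  (Y=1, Z=3, X=0) weight 3/50
Group by Z:
  weight(Z=2) = 1/3
  weight(Z=3) = 1/10
Total weight = 1/3 + 1/10 = 13/30
P(Z=2 | obs) = 1/3 / 13/30 = 10/13
P(Z=3 | obs) = 1/10 / 13/30 = 3/13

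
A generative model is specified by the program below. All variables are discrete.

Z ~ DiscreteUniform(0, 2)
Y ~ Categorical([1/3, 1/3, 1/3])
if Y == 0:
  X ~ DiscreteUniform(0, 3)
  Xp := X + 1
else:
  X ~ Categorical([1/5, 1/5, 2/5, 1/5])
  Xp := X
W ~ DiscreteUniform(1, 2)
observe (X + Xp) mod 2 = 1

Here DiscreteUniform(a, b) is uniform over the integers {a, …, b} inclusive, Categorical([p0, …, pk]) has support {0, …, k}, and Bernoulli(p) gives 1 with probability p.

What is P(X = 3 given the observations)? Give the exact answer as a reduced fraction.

Enumerate traces; 24 have nonzero weight after conditioning:
  (Z=0, Y=0, X=0, W=1) weight 1/72
  (Z=0, Y=0, X=0, W=2) weight 1/72
  (Z=0, Y=0, X=1, W=1) weight 1/72
  (Z=0, Y=0, X=1, W=2) weight 1/72
  (Z=0, Y=0, X=2, W=1) weight 1/72
  (Z=0, Y=0, X=2, W=2) weight 1/72
  (Z=0, Y=0, X=3, W=1) weight 1/72
  (Z=0, Y=0, X=3, W=2) weight 1/72
  … 16 more
Group by X:
  weight(X=0) = 1/12
  weight(X=1) = 1/12
  weight(X=2) = 1/12
  weight(X=3) = 1/12
Total weight = 1/12 + 1/12 + 1/12 + 1/12 = 1/3
P(X=0 | obs) = 1/12 / 1/3 = 1/4
P(X=1 | obs) = 1/12 / 1/3 = 1/4
P(X=2 | obs) = 1/12 / 1/3 = 1/4
P(X=3 | obs) = 1/12 / 1/3 = 1/4

P(X = 3 | obs) = 1/4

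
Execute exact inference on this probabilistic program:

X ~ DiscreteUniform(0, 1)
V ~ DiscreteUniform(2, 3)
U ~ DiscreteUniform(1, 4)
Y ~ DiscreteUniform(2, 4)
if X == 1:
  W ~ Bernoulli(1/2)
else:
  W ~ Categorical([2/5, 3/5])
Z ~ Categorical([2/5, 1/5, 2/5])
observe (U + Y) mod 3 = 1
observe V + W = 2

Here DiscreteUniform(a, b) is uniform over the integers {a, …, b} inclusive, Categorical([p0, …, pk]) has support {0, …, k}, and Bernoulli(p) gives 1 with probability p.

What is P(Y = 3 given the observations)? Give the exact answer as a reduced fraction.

P(Y = 3 | obs) = 1/2

Enumerate traces; 24 have nonzero weight after conditioning:
  (X=0, V=2, U=1, Y=3, W=0, Z=0) weight 1/300
  (X=0, V=2, U=1, Y=3, W=0, Z=1) weight 1/600
  (X=0, V=2, U=1, Y=3, W=0, Z=2) weight 1/300
  (X=0, V=2, U=2, Y=2, W=0, Z=0) weight 1/300
  (X=0, V=2, U=2, Y=2, W=0, Z=1) weight 1/600
  (X=0, V=2, U=2, Y=2, W=0, Z=2) weight 1/300
  (X=0, V=2, U=3, Y=4, W=0, Z=0) weight 1/300
  (X=0, V=2, U=3, Y=4, W=0, Z=1) weight 1/600
  … 16 more
Group by Y:
  weight(Y=2) = 3/160
  weight(Y=3) = 3/80
  weight(Y=4) = 3/160
Total weight = 3/160 + 3/80 + 3/160 = 3/40
P(Y=2 | obs) = 3/160 / 3/40 = 1/4
P(Y=3 | obs) = 3/80 / 3/40 = 1/2
P(Y=4 | obs) = 3/160 / 3/40 = 1/4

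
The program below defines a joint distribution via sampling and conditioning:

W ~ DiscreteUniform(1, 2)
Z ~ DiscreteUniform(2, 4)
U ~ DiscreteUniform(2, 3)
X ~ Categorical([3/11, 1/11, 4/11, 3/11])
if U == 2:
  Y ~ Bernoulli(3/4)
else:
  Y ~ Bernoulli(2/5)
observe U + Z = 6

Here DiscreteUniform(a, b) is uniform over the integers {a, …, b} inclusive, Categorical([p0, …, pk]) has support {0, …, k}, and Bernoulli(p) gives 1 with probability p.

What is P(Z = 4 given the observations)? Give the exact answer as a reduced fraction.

P(Z = 4 | obs) = 1/2

Enumerate traces; 32 have nonzero weight after conditioning:
  (W=1, Z=3, U=3, X=0, Y=0) weight 3/220
  (W=1, Z=3, U=3, X=0, Y=1) weight 1/110
  (W=1, Z=3, U=3, X=1, Y=0) weight 1/220
  (W=1, Z=3, U=3, X=1, Y=1) weight 1/330
  (W=1, Z=3, U=3, X=2, Y=0) weight 1/55
  (W=1, Z=3, U=3, X=2, Y=1) weight 2/165
  (W=1, Z=3, U=3, X=3, Y=0) weight 3/220
  (W=1, Z=3, U=3, X=3, Y=1) weight 1/110
  (W=1, Z=4, U=2, X=0, Y=0) weight 1/176
  … 23 more
Group by Z:
  weight(Z=3) = 1/6
  weight(Z=4) = 1/6
Total weight = 1/6 + 1/6 = 1/3
P(Z=3 | obs) = 1/6 / 1/3 = 1/2
P(Z=4 | obs) = 1/6 / 1/3 = 1/2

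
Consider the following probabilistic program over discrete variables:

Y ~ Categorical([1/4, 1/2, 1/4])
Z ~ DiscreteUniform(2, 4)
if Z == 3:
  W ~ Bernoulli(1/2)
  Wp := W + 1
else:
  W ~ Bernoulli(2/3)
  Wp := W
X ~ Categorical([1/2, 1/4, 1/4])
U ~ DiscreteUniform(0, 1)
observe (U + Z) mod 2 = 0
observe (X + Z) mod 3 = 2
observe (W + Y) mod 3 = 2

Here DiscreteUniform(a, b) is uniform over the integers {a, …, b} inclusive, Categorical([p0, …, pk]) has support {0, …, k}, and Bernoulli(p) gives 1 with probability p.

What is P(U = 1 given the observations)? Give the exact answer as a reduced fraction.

Enumerate traces; 6 have nonzero weight after conditioning:
  (Y=1, Z=2, W=1, X=0, U=0) weight 1/36
  (Y=1, Z=3, W=1, X=2, U=1) weight 1/96
  (Y=1, Z=4, W=1, X=1, U=0) weight 1/72
  (Y=2, Z=2, W=0, X=0, U=0) weight 1/144
  (Y=2, Z=3, W=0, X=2, U=1) weight 1/192
  (Y=2, Z=4, W=0, X=1, U=0) weight 1/288
Group by U:
  weight(U=0) = 5/96
  weight(U=1) = 1/64
Total weight = 5/96 + 1/64 = 13/192
P(U=0 | obs) = 5/96 / 13/192 = 10/13
P(U=1 | obs) = 1/64 / 13/192 = 3/13

P(U = 1 | obs) = 3/13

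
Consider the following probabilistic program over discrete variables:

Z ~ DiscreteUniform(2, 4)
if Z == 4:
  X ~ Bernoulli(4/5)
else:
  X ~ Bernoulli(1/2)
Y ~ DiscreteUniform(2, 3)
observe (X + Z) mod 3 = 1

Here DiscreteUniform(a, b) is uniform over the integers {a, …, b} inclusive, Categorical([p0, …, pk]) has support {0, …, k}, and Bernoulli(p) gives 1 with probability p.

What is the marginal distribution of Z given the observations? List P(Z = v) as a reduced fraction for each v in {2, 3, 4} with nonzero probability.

Enumerate traces; 4 have nonzero weight after conditioning:
  (Z=3, X=1, Y=2) weight 1/12
  (Z=3, X=1, Y=3) weight 1/12
  (Z=4, X=0, Y=2) weight 1/30
  (Z=4, X=0, Y=3) weight 1/30
Group by Z:
  weight(Z=3) = 1/6
  weight(Z=4) = 1/15
Total weight = 1/6 + 1/15 = 7/30
P(Z=3 | obs) = 1/6 / 7/30 = 5/7
P(Z=4 | obs) = 1/15 / 7/30 = 2/7

P(Z=3) = 5/7, P(Z=4) = 2/7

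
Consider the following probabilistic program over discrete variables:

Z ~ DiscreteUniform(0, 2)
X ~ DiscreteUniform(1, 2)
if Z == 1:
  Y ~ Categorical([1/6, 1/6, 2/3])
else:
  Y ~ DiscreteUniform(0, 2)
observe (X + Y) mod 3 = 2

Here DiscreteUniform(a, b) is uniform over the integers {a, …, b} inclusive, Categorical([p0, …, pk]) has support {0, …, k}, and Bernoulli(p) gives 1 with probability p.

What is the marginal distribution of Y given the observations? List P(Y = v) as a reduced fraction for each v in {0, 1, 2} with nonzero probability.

Enumerate traces; 6 have nonzero weight after conditioning:
  (Z=0, X=1, Y=1) weight 1/18
  (Z=0, X=2, Y=0) weight 1/18
  (Z=1, X=1, Y=1) weight 1/36
  (Z=1, X=2, Y=0) weight 1/36
  (Z=2, X=1, Y=1) weight 1/18
  (Z=2, X=2, Y=0) weight 1/18
Group by Y:
  weight(Y=0) = 5/36
  weight(Y=1) = 5/36
Total weight = 5/36 + 5/36 = 5/18
P(Y=0 | obs) = 5/36 / 5/18 = 1/2
P(Y=1 | obs) = 5/36 / 5/18 = 1/2

P(Y=0) = 1/2, P(Y=1) = 1/2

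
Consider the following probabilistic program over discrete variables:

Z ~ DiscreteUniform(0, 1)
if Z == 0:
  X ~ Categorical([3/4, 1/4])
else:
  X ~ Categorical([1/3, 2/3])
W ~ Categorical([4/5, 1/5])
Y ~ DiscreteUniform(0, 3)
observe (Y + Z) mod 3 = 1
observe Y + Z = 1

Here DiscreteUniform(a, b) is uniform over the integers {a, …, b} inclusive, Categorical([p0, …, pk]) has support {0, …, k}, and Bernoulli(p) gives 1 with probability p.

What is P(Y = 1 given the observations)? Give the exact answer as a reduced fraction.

P(Y = 1 | obs) = 1/2

Enumerate traces; 8 have nonzero weight after conditioning:
  (Z=0, X=0, W=0, Y=1) weight 3/40
  (Z=0, X=0, W=1, Y=1) weight 3/160
  (Z=0, X=1, W=0, Y=1) weight 1/40
  (Z=0, X=1, W=1, Y=1) weight 1/160
  (Z=1, X=0, W=0, Y=0) weight 1/30
  (Z=1, X=0, W=1, Y=0) weight 1/120
  (Z=1, X=1, W=0, Y=0) weight 1/15
  (Z=1, X=1, W=1, Y=0) weight 1/60
Group by Y:
  weight(Y=0) = 1/8
  weight(Y=1) = 1/8
Total weight = 1/8 + 1/8 = 1/4
P(Y=0 | obs) = 1/8 / 1/4 = 1/2
P(Y=1 | obs) = 1/8 / 1/4 = 1/2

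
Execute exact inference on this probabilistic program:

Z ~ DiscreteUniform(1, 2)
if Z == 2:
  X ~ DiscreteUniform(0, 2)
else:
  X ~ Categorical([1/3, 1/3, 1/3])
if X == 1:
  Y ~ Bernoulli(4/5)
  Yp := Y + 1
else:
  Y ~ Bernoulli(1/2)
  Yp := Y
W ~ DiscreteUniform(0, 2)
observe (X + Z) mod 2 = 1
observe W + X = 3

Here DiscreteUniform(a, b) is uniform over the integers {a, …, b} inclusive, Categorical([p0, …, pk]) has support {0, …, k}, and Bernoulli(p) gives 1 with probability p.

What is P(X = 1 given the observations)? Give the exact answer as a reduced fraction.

Enumerate traces; 4 have nonzero weight after conditioning:
  (Z=1, X=2, Y=0, W=1) weight 1/36
  (Z=1, X=2, Y=1, W=1) weight 1/36
  (Z=2, X=1, Y=0, W=2) weight 1/90
  (Z=2, X=1, Y=1, W=2) weight 2/45
Group by X:
  weight(X=1) = 1/18
  weight(X=2) = 1/18
Total weight = 1/18 + 1/18 = 1/9
P(X=1 | obs) = 1/18 / 1/9 = 1/2
P(X=2 | obs) = 1/18 / 1/9 = 1/2

P(X = 1 | obs) = 1/2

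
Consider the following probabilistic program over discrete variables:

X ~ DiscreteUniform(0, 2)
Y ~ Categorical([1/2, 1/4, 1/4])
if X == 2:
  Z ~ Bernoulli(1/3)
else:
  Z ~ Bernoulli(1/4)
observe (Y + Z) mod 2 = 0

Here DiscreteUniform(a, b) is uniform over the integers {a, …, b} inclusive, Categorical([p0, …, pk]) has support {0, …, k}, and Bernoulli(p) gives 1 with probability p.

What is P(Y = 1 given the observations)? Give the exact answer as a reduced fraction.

Enumerate traces; 9 have nonzero weight after conditioning:
  (X=0, Y=0, Z=0) weight 1/8
  (X=0, Y=1, Z=1) weight 1/48
  (X=0, Y=2, Z=0) weight 1/16
  (X=1, Y=0, Z=0) weight 1/8
  (X=1, Y=1, Z=1) weight 1/48
  (X=1, Y=2, Z=0) weight 1/16
  (X=2, Y=0, Z=0) weight 1/9
  (X=2, Y=1, Z=1) weight 1/36
  … 1 more
Group by Y:
  weight(Y=0) = 13/36
  weight(Y=1) = 5/72
  weight(Y=2) = 13/72
Total weight = 13/36 + 5/72 + 13/72 = 11/18
P(Y=0 | obs) = 13/36 / 11/18 = 13/22
P(Y=1 | obs) = 5/72 / 11/18 = 5/44
P(Y=2 | obs) = 13/72 / 11/18 = 13/44

P(Y = 1 | obs) = 5/44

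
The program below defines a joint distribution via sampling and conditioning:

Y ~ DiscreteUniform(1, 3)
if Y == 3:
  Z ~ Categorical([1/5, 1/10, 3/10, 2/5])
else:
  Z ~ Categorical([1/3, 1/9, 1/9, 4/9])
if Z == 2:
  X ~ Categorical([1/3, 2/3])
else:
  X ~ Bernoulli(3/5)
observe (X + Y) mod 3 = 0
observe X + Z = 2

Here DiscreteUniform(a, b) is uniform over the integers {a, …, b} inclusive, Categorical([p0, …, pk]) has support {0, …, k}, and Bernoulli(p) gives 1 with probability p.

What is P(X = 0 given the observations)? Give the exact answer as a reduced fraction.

P(X = 0 | obs) = 3/5

Enumerate traces; 2 have nonzero weight after conditioning:
  (Y=2, Z=1, X=1) weight 1/45
  (Y=3, Z=2, X=0) weight 1/30
Group by X:
  weight(X=0) = 1/30
  weight(X=1) = 1/45
Total weight = 1/30 + 1/45 = 1/18
P(X=0 | obs) = 1/30 / 1/18 = 3/5
P(X=1 | obs) = 1/45 / 1/18 = 2/5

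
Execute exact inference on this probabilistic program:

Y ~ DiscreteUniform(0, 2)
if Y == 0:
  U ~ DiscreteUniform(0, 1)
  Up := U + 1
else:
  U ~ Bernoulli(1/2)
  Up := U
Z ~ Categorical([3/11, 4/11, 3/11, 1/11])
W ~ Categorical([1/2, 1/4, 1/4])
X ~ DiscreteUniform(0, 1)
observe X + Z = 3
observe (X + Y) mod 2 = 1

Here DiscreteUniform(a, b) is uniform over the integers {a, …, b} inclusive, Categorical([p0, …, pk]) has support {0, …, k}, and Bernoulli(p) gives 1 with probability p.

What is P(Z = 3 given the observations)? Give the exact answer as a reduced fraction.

P(Z = 3 | obs) = 1/7

Enumerate traces; 18 have nonzero weight after conditioning:
  (Y=0, U=0, Z=2, W=0, X=1) weight 1/88
  (Y=0, U=0, Z=2, W=1, X=1) weight 1/176
  (Y=0, U=0, Z=2, W=2, X=1) weight 1/176
  (Y=0, U=1, Z=2, W=0, X=1) weight 1/88
  (Y=0, U=1, Z=2, W=1, X=1) weight 1/176
  (Y=0, U=1, Z=2, W=2, X=1) weight 1/176
  (Y=1, U=0, Z=3, W=0, X=0) weight 1/264
  (Y=1, U=0, Z=3, W=1, X=0) weight 1/528
  … 10 more
Group by Z:
  weight(Z=2) = 1/11
  weight(Z=3) = 1/66
Total weight = 1/11 + 1/66 = 7/66
P(Z=2 | obs) = 1/11 / 7/66 = 6/7
P(Z=3 | obs) = 1/66 / 7/66 = 1/7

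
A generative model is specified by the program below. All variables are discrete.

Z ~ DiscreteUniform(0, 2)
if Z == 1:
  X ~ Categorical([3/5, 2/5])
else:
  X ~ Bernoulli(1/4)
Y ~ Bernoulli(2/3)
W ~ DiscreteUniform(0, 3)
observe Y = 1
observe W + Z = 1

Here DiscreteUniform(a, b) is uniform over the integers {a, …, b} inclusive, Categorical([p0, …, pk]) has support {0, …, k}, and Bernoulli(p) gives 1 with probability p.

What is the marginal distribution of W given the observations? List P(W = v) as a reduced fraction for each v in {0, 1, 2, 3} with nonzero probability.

P(W=0) = 1/2, P(W=1) = 1/2

Enumerate traces; 4 have nonzero weight after conditioning:
  (Z=0, X=0, Y=1, W=1) weight 1/24
  (Z=0, X=1, Y=1, W=1) weight 1/72
  (Z=1, X=0, Y=1, W=0) weight 1/30
  (Z=1, X=1, Y=1, W=0) weight 1/45
Group by W:
  weight(W=0) = 1/18
  weight(W=1) = 1/18
Total weight = 1/18 + 1/18 = 1/9
P(W=0 | obs) = 1/18 / 1/9 = 1/2
P(W=1 | obs) = 1/18 / 1/9 = 1/2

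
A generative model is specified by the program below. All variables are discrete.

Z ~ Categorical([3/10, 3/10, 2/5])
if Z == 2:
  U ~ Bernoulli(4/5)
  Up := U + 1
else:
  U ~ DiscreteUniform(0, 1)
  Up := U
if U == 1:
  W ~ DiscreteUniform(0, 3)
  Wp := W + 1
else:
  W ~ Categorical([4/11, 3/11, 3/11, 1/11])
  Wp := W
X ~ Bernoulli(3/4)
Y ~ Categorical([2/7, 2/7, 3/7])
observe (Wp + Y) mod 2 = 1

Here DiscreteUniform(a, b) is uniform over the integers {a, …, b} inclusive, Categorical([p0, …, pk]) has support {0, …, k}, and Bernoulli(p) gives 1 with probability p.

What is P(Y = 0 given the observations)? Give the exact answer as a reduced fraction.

Enumerate traces; 72 have nonzero weight after conditioning:
  (Z=0, U=0, W=0, X=0, Y=1) weight 3/770
  (Z=0, U=0, W=0, X=1, Y=1) weight 9/770
  (Z=0, U=0, W=1, X=0, Y=0) weight 9/3080
  (Z=0, U=0, W=1, X=0, Y=2) weight 27/6160
  (Z=0, U=0, W=1, X=1, Y=0) weight 27/3080
  (Z=0, U=0, W=1, X=1, Y=2) weight 81/6160
  (Z=0, U=0, W=2, X=0, Y=1) weight 9/3080
  (Z=0, U=0, W=2, X=1, Y=1) weight 27/3080
  … 64 more
Group by Y:
  weight(Y=0) = 493/3850
  weight(Y=1) = 607/3850
  weight(Y=2) = 1479/7700
Total weight = 493/3850 + 607/3850 + 1479/7700 = 3679/7700
P(Y=0 | obs) = 493/3850 / 3679/7700 = 986/3679
P(Y=1 | obs) = 607/3850 / 3679/7700 = 1214/3679
P(Y=2 | obs) = 1479/7700 / 3679/7700 = 1479/3679

P(Y = 0 | obs) = 986/3679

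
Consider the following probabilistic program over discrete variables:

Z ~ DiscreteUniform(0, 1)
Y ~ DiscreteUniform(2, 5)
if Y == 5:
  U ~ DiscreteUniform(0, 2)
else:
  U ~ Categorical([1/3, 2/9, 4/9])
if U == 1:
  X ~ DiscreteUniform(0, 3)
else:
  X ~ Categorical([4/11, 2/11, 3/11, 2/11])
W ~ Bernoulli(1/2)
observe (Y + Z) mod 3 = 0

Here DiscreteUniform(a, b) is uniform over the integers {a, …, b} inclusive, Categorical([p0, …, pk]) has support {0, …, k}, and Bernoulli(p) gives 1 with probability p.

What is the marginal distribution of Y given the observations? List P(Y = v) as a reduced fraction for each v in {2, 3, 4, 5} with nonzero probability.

P(Y=2) = 1/3, P(Y=3) = 1/3, P(Y=5) = 1/3

Enumerate traces; 72 have nonzero weight after conditioning:
  (Z=0, Y=3, U=0, X=0, W=0) weight 1/132
  (Z=0, Y=3, U=0, X=0, W=1) weight 1/132
  (Z=0, Y=3, U=0, X=1, W=0) weight 1/264
  (Z=0, Y=3, U=0, X=1, W=1) weight 1/264
  (Z=0, Y=3, U=0, X=2, W=0) weight 1/176
  (Z=0, Y=3, U=0, X=2, W=1) weight 1/176
  (Z=0, Y=3, U=0, X=3, W=0) weight 1/264
  (Z=0, Y=3, U=0, X=3, W=1) weight 1/264
  (Z=1, Y=2, U=0, X=0, W=0) weight 1/132
  (Z=1, Y=5, U=0, X=0, W=0) weight 1/132
  … 62 more
Group by Y:
  weight(Y=2) = 1/8
  weight(Y=3) = 1/8
  weight(Y=5) = 1/8
Total weight = 1/8 + 1/8 + 1/8 = 3/8
P(Y=2 | obs) = 1/8 / 3/8 = 1/3
P(Y=3 | obs) = 1/8 / 3/8 = 1/3
P(Y=5 | obs) = 1/8 / 3/8 = 1/3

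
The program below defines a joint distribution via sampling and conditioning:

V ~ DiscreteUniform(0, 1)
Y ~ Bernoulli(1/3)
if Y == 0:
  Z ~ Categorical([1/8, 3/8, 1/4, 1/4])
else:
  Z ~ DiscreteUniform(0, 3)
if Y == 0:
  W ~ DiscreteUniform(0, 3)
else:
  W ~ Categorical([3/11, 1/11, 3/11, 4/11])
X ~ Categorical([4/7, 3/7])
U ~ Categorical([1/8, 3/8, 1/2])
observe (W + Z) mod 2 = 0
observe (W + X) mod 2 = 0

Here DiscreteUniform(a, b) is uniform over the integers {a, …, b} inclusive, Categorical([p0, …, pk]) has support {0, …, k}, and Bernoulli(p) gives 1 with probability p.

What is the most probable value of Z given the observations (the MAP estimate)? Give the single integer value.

Enumerate traces; 96 have nonzero weight after conditioning:
  (V=0, Y=0, Z=0, W=0, X=0, U=0) weight 1/1344
  (V=0, Y=0, Z=0, W=0, X=0, U=1) weight 1/448
  (V=0, Y=0, Z=0, W=0, X=0, U=2) weight 1/336
  (V=0, Y=0, Z=0, W=2, X=0, U=0) weight 1/1344
  (V=0, Y=0, Z=0, W=2, X=0, U=1) weight 1/448
  (V=0, Y=0, Z=0, W=2, X=0, U=2) weight 1/336
  (V=0, Y=0, Z=1, W=1, X=1, U=0) weight 3/1792
  (V=0, Y=0, Z=1, W=1, X=1, U=1) weight 9/1792
  (V=0, Y=0, Z=2, W=0, X=0, U=0) weight 1/672
  (V=0, Y=0, Z=3, W=1, X=1, U=0) weight 1/896
  … 86 more
Group by Z:
  weight(Z=0) = 23/462
  weight(Z=1) = 43/616
  weight(Z=2) = 17/231
  weight(Z=3) = 4/77
Total weight = 23/462 + 43/616 + 17/231 + 4/77 = 151/616
P(Z=0 | obs) = 23/462 / 151/616 = 92/453
P(Z=1 | obs) = 43/616 / 151/616 = 43/151
P(Z=2 | obs) = 17/231 / 151/616 = 136/453
P(Z=3 | obs) = 4/77 / 151/616 = 32/151
argmax = 2

argmax_v P(Z = v | obs) = 2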